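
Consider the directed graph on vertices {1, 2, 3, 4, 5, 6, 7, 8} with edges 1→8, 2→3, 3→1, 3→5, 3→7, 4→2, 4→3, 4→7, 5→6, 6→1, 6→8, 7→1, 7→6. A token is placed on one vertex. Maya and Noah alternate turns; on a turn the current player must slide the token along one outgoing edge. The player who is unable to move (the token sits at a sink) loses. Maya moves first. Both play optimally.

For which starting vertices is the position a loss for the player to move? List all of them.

2, 5, 7, 8

Label each position W (a win for the player to move) or L (a loss). A position with no legal move is L; any other position is W exactly when some move reaches an L, and L when every move reaches a W.
Every edge goes from a vertex to one that appears earlier in the order 8, 1, 6, 5, 7, 3, 2, 4, so processing vertices in that order labels each vertex after all of its successors.
8: no outgoing edge → L
1: can move to 8, which is L ⇒ W
6: can move to 8, which is L ⇒ W
5: the only move is to 6(W), a W ⇒ L
7: moves to 6(W), 1(W); every one is W ⇒ L
3: can move to 7, which is L ⇒ W
2: the only move is to 3(W), a W ⇒ L
4: can move to 2, which is L ⇒ W
Reading off the rows marked L gives the requested list; there are 4 such vertices.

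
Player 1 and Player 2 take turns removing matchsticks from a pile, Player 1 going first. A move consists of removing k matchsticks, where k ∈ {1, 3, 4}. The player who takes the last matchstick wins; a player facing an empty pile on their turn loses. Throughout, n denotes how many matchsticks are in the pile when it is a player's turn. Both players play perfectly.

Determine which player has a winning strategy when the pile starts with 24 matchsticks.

Label each position W (a win for the player to move) or L (a loss). A position with no legal move is L; any other position is W exactly when some move reaches an L, and L when every move reaches a W.
n=0: no move → L
n=1: →0(L), so W
n=2: →1(W) only, which is W, so L
n=3: →2(L), so W
n=4: →0(L), so W
n=5: →2(L), so W
n=6: →2(L), so W
n=7: →6(W), 4(W), 3(W) — all W, so L
n=8: →7(L), so W
n=9: →8(W), 6(W), 5(W) — all W, so L
n=10: →9(L), so W
n=11: →7(L), so W
n=12: →9(L), so W
n=13: →9(L), so W
n=14: →13(W), 11(W), 10(W) — all W, so L
n=15: →14(L), so W
n=16: →15(W), 13(W), 12(W) — all W, so L
n=17: →16(L), so W
n=18: →14(L), so W
n=19: →16(L), so W
n=20: →16(L), so W
n=21: →20(W), 18(W), 17(W) — all W, so L
n=22: →21(L), so W
n=23: →22(W), 20(W), 19(W) — all W, so L
n=24: →23(L), so W
The starting position 24 is W: Player 1 should remove 1, leaving 23, handing over an L position.

Player 1 wins.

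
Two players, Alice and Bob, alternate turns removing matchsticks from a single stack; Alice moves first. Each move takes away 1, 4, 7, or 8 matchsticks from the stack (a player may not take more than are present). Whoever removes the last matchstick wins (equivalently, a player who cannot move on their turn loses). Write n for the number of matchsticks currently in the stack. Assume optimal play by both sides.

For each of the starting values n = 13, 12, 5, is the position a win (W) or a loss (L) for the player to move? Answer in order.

13: W, 12: W, 5: L

Positions with no move are L. A position that does have a move is losing for the player to move precisely when every available move leads to a winning position for the opponent. Fill in the labels:
n=0: no move → L
n=1: →0(L), so W
n=2: →1(W) only, which is W, so L
n=3: →2(L), so W
n=4: →0(L), so W
n=5: →4(W), 1(W) — all W, so L
n=6: →5(L), so W
n=7: →0(L), so W
n=8: →0(L), so W
n=9: →5(L), so W
n=10: →2(L), so W
n=11: →10(W), 7(W), 4(W), 3(W) — all W, so L
n=12: →11(L), so W
n=13: →5(L), so W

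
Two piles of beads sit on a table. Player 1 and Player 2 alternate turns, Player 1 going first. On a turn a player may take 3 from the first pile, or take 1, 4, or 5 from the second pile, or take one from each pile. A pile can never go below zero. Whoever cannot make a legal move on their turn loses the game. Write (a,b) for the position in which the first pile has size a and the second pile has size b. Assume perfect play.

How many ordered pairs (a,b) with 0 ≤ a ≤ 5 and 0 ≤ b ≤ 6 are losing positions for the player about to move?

12

Compute win/loss labels from the base case upward. A position with no move is L. Any other position is W if it can reach an L in one move, else L.
Every move lowers a or b (never raises either), so fill the grid row by row in increasing a, and left to right within a row: each cell's successors are then already labelled.
      b=0  b=1  b=2  b=3  b=4  b=5  b=6
a=0:    L    W    L    W    W    W    W
a=1:    L    W    L    W    W    W    W
a=2:    L    W    L    W    W    W    W
a=3:    W    W    W    W    L    W    L
a=4:    W    L    W    L    W    W    W
a=5:    W    L    W    L    W    W    W
Cells with no legal move (terminal, hence L): (0,0), (1,0), (2,0).
The remaining L cells, each justified by listing all of its moves:
(0,2): only reaches (0,1)(W), which is W → L
(1,2): only reaches (1,1)(W), (0,1)(W), all W → L
(2,2): only reaches (2,1)(W), (1,1)(W), all W → L
(3,4): only reaches (0,4)(W), (3,3)(W), (3,0)(W), (2,3)(W), all W → L
(3,6): only reaches (0,6)(W), (3,5)(W), (3,2)(W), (3,1)(W), (2,5)(W), all W → L
(4,1): only reaches (1,1)(W), (4,0)(W), (3,0)(W), all W → L
(4,3): only reaches (1,3)(W), (4,2)(W), (3,2)(W), all W → L
(5,1): only reaches (2,1)(W), (5,0)(W), (4,0)(W), all W → L
(5,3): only reaches (2,3)(W), (5,2)(W), (4,2)(W), all W → L
Every other cell has at least one move into one of the L cells above, so it is W.
L cells per row: a=0: 2, a=1: 2, a=2: 2, a=3: 2, a=4: 2, a=5: 2; total 12.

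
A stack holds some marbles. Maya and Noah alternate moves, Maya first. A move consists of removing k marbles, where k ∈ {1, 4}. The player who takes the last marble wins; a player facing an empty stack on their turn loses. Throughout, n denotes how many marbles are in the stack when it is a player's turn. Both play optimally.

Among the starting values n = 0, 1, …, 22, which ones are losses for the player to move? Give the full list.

0, 2, 5, 7, 10, 12, 15, 17, 20, 22

Build the W/L table. Terminal = L. A non-terminal position is W if it has a move to some L; otherwise it is L.
n=0: no move → L
n=1: →0(L), so W
n=2: →1(W) only, which is W, so L
n=3: →2(L), so W
n=4: →0(L), so W
n=5: →4(W), 1(W) — all W, so L
n=6: →5(L), so W
n=7: →6(W), 3(W) — all W, so L
n=8: →7(L), so W
n=9: →5(L), so W
n=10: →9(W), 6(W) — all W, so L
n=11: →10(L), so W
n=12: →11(W), 8(W) — all W, so L
n=13: →12(L), so W
n=14: →10(L), so W
n=15: →14(W), 11(W) — all W, so L
n=16: →15(L), so W
n=17: →16(W), 13(W) — all W, so L
n=18: →17(L), so W
n=19: →15(L), so W
n=20: →19(W), 16(W) — all W, so L
n=21: →20(L), so W
n=22: →21(W), 18(W) — all W, so L
The losing starting values of n are exactly the entries labelled L in this table (10 of them).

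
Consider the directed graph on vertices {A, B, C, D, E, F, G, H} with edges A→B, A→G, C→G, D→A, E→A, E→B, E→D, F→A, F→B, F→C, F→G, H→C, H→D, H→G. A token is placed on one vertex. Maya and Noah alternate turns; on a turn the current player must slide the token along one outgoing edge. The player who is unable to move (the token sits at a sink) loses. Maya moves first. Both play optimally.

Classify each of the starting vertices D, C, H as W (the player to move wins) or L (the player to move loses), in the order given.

Work bottom-up. With no move the player to move loses. Otherwise the position is W if at least one move leads to an L position for the opponent, and L if every move leads to a W.
Every edge goes from a vertex to one that appears earlier in the order B, G, A, C, D, E, F, H, so processing vertices in that order labels each vertex after all of its successors.
B: no outgoing edge → L
G: no outgoing edge → L
A: reaches L-position G → W
C: reaches L-position G → W
D: only reaches A(W), which is W → L
E: reaches L-position D → W
F: reaches L-position G → W
H: reaches L-position D → W

D: L, C: W, H: W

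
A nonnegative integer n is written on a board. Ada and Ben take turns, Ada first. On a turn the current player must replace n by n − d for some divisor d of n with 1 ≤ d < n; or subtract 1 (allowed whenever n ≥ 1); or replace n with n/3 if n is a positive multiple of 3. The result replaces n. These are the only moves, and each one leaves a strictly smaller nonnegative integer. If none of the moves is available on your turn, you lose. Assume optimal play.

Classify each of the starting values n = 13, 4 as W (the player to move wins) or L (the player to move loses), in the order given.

13: L, 4: W

Label each position W (a win for the player to move) or L (a loss). A position with no legal move is L; any other position is W exactly when some move reaches an L, and L when every move reaches a W.
n=0: no move → L
n=1: can move to 0, which is L ⇒ W
n=2: the only move is to 1(W), a W ⇒ L
n=3: can move to 2, which is L ⇒ W
n=4: can move to 2, which is L ⇒ W
n=5: the only move is to 4(W), a W ⇒ L
n=6: can move to 2, which is L ⇒ W
n=7: the only move is to 6(W), a W ⇒ L
n=8: can move to 7, which is L ⇒ W
n=9: moves to 3(W), 6(W), 8(W); every one is W ⇒ L
n=10: can move to 5, which is L ⇒ W
n=11: the only move is to 10(W), a W ⇒ L
n=12: can move to 9, which is L ⇒ W
n=13: the only move is to 12(W), a W ⇒ L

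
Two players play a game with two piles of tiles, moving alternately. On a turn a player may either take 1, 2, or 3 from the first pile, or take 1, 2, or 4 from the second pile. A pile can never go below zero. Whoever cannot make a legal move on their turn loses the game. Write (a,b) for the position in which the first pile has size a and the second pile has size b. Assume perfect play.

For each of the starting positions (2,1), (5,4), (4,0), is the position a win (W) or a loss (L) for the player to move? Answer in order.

(2,1): W, (5,4): L, (4,0): L

Label each position W (a win for the player to move) or L (a loss). A position with no legal move is L; any other position is W exactly when some move reaches an L, and L when every move reaches a W.
No move ever increases a pile, so every position that can arise here has a ≤ 5 and b ≤ 4; it is enough to label the cells with 0 ≤ a ≤ 5 and 0 ≤ b ≤ 4.
Every move lowers a or b (never raises either), so fill the grid row by row in increasing a, and left to right within a row: each cell's successors are then already labelled.
      b=0  b=1  b=2  b=3  b=4
a=0:    L    W    W    L    W
a=1:    W    L    W    W    L
a=2:    W    W    L    W    W
a=3:    W    W    W    W    W
a=4:    L    W    W    L    W
a=5:    W    L    W    W    L
Cells with no legal move (terminal, hence L): (0,0).
The remaining L cells, each justified by listing all of its moves:
(0,3): moves to (0,2)(W), (0,1)(W); every one is W ⇒ L
(1,1): moves to (0,1)(W), (1,0)(W); every one is W ⇒ L
(1,4): moves to (0,4)(W), (1,3)(W), (1,2)(W), (1,0)(W); every one is W ⇒ L
(2,2): moves to (1,2)(W), (0,2)(W), (2,1)(W), (2,0)(W); every one is W ⇒ L
(4,0): moves to (3,0)(W), (2,0)(W), (1,0)(W); every one is W ⇒ L
(4,3): moves to (3,3)(W), (2,3)(W), (1,3)(W), (4,2)(W), (4,1)(W); every one is W ⇒ L
(5,1): moves to (4,1)(W), (3,1)(W), (2,1)(W), (5,0)(W); every one is W ⇒ L
(5,4): moves to (4,4)(W), (3,4)(W), (2,4)(W), (5,3)(W), (5,2)(W), (5,0)(W); every one is W ⇒ L
Every other cell has at least one move into one of the L cells above, so it is W.
(2,1): the move to (1,1) reaches an L cell, so W
(5,4): one of the L cells justified above, so L
(4,0): one of the L cells justified above, so L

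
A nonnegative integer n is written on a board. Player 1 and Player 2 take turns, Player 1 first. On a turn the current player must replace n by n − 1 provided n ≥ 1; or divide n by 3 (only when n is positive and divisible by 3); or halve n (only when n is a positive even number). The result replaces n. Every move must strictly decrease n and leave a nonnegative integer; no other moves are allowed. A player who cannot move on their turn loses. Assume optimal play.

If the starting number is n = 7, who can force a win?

Player 2 wins.

Label each position W (a win for the player to move) or L (a loss). A position with no legal move is L; any other position is W exactly when some move reaches an L, and L when every move reaches a W.
n=0: no move → L
n=1: reaches L-position 0 → W
n=2: only reaches 1(W), which is W → L
n=3: reaches L-position 2 → W
n=4: reaches L-position 2 → W
n=5: only reaches 4(W), which is W → L
n=6: reaches L-position 2 → W
n=7: only reaches 6(W), which is W → L
The starting position 7 is L: whatever Player 1 does, the opponent receives a W position.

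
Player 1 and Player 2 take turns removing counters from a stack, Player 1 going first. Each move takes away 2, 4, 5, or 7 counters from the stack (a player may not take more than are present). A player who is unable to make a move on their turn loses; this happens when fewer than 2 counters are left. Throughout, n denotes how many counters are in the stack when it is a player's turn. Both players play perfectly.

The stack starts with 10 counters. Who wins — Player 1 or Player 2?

Player 2 wins.

Label each position W (a win for the player to move) or L (a loss). A position with no legal move is L; any other position is W exactly when some move reaches an L, and L when every move reaches a W.
n=0: no move → L
n=1: no move → L
n=2: can move to 0, which is L ⇒ W
n=3: can move to 1, which is L ⇒ W
n=4: can move to 0, which is L ⇒ W
n=5: can move to 1, which is L ⇒ W
n=6: can move to 1, which is L ⇒ W
n=7: can move to 0, which is L ⇒ W
n=8: can move to 1, which is L ⇒ W
n=9: moves to 7(W), 5(W), 4(W), 2(W); every one is W ⇒ L
n=10: moves to 8(W), 6(W), 5(W), 3(W); every one is W ⇒ L
The starting position 10 is L: whatever Player 1 does, the opponent receives a W position.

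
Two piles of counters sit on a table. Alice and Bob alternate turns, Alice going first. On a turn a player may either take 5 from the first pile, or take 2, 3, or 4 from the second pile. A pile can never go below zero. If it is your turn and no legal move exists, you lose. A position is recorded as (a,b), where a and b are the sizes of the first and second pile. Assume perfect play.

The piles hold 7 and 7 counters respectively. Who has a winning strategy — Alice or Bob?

Classify positions by backward induction: terminal positions (no move available) are L. From any other position, the mover wins iff some move reaches an L.
No move ever increases a pile, so every position that can arise here has a ≤ 7 and b ≤ 7; it is enough to label the cells with 0 ≤ a ≤ 7 and 0 ≤ b ≤ 7.
Every move lowers a or b (never raises either), so fill the grid row by row in increasing a, and left to right within a row: each cell's successors are then already labelled.
      b=0  b=1  b=2  b=3  b=4  b=5  b=6  b=7
a=0:    L    L    W    W    W    W    L    L
a=1:    L    L    W    W    W    W    L    L
a=2:    L    L    W    W    W    W    L    L
a=3:    L    L    W    W    W    W    L    L
a=4:    L    L    W    W    W    W    L    L
a=5:    W    W    L    L    W    W    W    W
a=6:    W    W    L    L    W    W    W    W
a=7:    W    W    L    L    W    W    W    W
Cells with no legal move (terminal, hence L): (0,0), (0,1), (1,0), (1,1), (2,0), (2,1), (3,0), (3,1), (4,0), (4,1).
The remaining L cells, each justified by listing all of its moves:
(0,6): L (options (0,4)(W), (0,3)(W), (0,2)(W) are all W)
(0,7): L (options (0,5)(W), (0,4)(W), (0,3)(W) are all W)
(1,6): L (options (1,4)(W), (1,3)(W), (1,2)(W) are all W)
(1,7): L (options (1,5)(W), (1,4)(W), (1,3)(W) are all W)
(2,6): L (options (2,4)(W), (2,3)(W), (2,2)(W) are all W)
(2,7): L (options (2,5)(W), (2,4)(W), (2,3)(W) are all W)
(3,6): L (options (3,4)(W), (3,3)(W), (3,2)(W) are all W)
(3,7): L (options (3,5)(W), (3,4)(W), (3,3)(W) are all W)
(4,6): L (options (4,4)(W), (4,3)(W), (4,2)(W) are all W)
(4,7): L (options (4,5)(W), (4,4)(W), (4,3)(W) are all W)
(5,2): L (options (0,2)(W), (5,0)(W) are all W)
(5,3): L (options (0,3)(W), (5,1)(W), (5,0)(W) are all W)
(6,2): L (options (1,2)(W), (6,0)(W) are all W)
(6,3): L (options (1,3)(W), (6,1)(W), (6,0)(W) are all W)
(7,2): L (options (2,2)(W), (7,0)(W) are all W)
(7,3): L (options (2,3)(W), (7,1)(W), (7,0)(W) are all W)
Every other cell has at least one move into one of the L cells above, so it is W.
From (7,7) Alice can move to (2,7), reaching an L position.

Alice wins.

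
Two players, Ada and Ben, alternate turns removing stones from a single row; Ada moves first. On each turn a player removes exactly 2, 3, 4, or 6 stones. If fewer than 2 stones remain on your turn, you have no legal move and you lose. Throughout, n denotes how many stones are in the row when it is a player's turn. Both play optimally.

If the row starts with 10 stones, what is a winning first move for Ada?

Positions with no move are L. A position that does have a move is losing for the player to move precisely when every available move leads to a winning position for the opponent. Fill in the labels:
n=0: no move → L
n=1: no move → L
n=2: W (go to 0, an L position)
n=3: W (go to 1, an L position)
n=4: W (go to 1, an L position)
n=5: W (go to 1, an L position)
n=6: W (go to 0, an L position)
n=7: W (go to 1, an L position)
n=8: L (options 6(W), 5(W), 4(W), 2(W) are all W)
n=9: L (options 7(W), 6(W), 5(W), 3(W) are all W)
n=10: W (go to 8, an L position)
From 10, the L positions reachable in one move are: 8.

Remove 2, leaving 8.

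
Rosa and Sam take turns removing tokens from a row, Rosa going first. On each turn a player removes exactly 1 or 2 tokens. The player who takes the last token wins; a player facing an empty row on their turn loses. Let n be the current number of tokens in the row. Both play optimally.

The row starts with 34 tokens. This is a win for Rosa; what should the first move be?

Remove 1, leaving 33.

Compute win/loss labels from the base case upward. A position with no move is L. Any other position is W if it can reach an L in one move, else L.
n=0: no move → L
n=1: reaches L-position 0 → W
n=2: reaches L-position 0 → W
n=3: only reaches 2(W), 1(W), all W → L
n=4: reaches L-position 3 → W
n=5: reaches L-position 3 → W
n=6: only reaches 5(W), 4(W), all W → L
n=7: reaches L-position 6 → W
n=8: reaches L-position 6 → W
n=9: only reaches 8(W), 7(W), all W → L
n=10: reaches L-position 9 → W
n=11: reaches L-position 9 → W
n=12: only reaches 11(W), 10(W), all W → L
n=13: reaches L-position 12 → W
n=14: reaches L-position 12 → W
n=15: only reaches 14(W), 13(W), all W → L
n=16: reaches L-position 15 → W
n=17: reaches L-position 15 → W
n=18: only reaches 17(W), 16(W), all W → L
n=19: reaches L-position 18 → W
n=20: reaches L-position 18 → W
n=21: only reaches 20(W), 19(W), all W → L
n=22: reaches L-position 21 → W
n=23: reaches L-position 21 → W
n=24: only reaches 23(W), 22(W), all W → L
n=25: reaches L-position 24 → W
n=26: reaches L-position 24 → W
n=27: only reaches 26(W), 25(W), all W → L
n=28: reaches L-position 27 → W
n=29: reaches L-position 27 → W
n=30: only reaches 29(W), 28(W), all W → L
n=31: reaches L-position 30 → W
n=32: reaches L-position 30 → W
n=33: only reaches 32(W), 31(W), all W → L
n=34: reaches L-position 33 → W
From 34, the L positions reachable in one move are: 33.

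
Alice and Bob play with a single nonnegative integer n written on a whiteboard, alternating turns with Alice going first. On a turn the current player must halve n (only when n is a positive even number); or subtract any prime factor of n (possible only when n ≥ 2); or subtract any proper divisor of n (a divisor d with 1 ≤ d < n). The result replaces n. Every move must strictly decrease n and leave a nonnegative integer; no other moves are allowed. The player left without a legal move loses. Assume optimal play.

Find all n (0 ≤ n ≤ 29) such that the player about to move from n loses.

0, 1, 4, 9, 14, 20, 26

Label each position W (a win for the player to move) or L (a loss). A position with no legal move is L; any other position is W exactly when some move reaches an L, and L when every move reaches a W.
n=0: no move → L
n=1: no move → L
n=2: →0(L), so W
n=3: →0(L), so W
n=4: →2(W), 3(W) — all W, so L
n=5: →0(L), so W
n=6: →4(L), so W
n=7: →0(L), so W
n=8: →4(L), so W
n=9: →6(W), 8(W) — all W, so L
n=10: →9(L), so W
n=11: →0(L), so W
n=12: →9(L), so W
n=13: →0(L), so W
n=14: →7(W), 12(W), 13(W) — all W, so L
n=15: →14(L), so W
n=16: →14(L), so W
n=17: →0(L), so W
n=18: →9(L), so W
n=19: →0(L), so W
n=20: →10(W), 15(W), 16(W), 18(W), 19(W) — all W, so L
n=21: →14(L), so W
n=22: →20(L), so W
n=23: →0(L), so W
n=24: →20(L), so W
n=25: →20(L), so W
n=26: →13(W), 24(W), 25(W) — all W, so L
n=27: →26(L), so W
n=28: →14(L), so W
n=29: →0(L), so W
The losing starting values of n are exactly the entries labelled L in this table (7 of them).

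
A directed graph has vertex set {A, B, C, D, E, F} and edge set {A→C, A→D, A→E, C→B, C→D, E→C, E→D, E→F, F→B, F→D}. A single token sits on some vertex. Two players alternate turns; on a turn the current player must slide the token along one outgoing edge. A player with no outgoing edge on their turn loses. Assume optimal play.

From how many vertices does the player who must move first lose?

Classify positions by backward induction: terminal positions (no move available) are L. From any other position, the mover wins iff some move reaches an L.
Every edge goes from a vertex to one that appears earlier in the order B, D, C, F, E, A, so processing vertices in that order labels each vertex after all of its successors.
B: no outgoing edge → L
D: no outgoing edge → L
C: can move to D, which is L ⇒ W
F: can move to D, which is L ⇒ W
E: can move to D, which is L ⇒ W
A: can move to D, which is L ⇒ W
The L vertices are B, D; that is 2 in all.

2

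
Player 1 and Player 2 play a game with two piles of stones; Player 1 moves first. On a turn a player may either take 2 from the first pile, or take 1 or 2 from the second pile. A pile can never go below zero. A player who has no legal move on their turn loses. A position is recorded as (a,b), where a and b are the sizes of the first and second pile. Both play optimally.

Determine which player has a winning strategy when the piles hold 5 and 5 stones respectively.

Use the standard recursion: the mover loses at a terminal position; elsewhere, the mover wins exactly when some move hands the opponent an L position.
No move ever increases a pile, so every position that can arise here has a ≤ 5 and b ≤ 5; it is enough to label the cells with 0 ≤ a ≤ 5 and 0 ≤ b ≤ 5.
Every move lowers a or b (never raises either), so fill the grid row by row in increasing a, and left to right within a row: each cell's successors are then already labelled.
      b=0  b=1  b=2  b=3  b=4  b=5
a=0:    L    W    W    L    W    W
a=1:    L    W    W    L    W    W
a=2:    W    L    W    W    L    W
a=3:    W    L    W    W    L    W
a=4:    L    W    W    L    W    W
a=5:    L    W    W    L    W    W
Cells with no legal move (terminal, hence L): (0,0), (1,0).
The remaining L cells, each justified by listing all of its moves:
(0,3): moves to (0,2)(W), (0,1)(W); every one is W ⇒ L
(1,3): moves to (1,2)(W), (1,1)(W); every one is W ⇒ L
(2,1): moves to (0,1)(W), (2,0)(W); every one is W ⇒ L
(2,4): moves to (0,4)(W), (2,3)(W), (2,2)(W); every one is W ⇒ L
(3,1): moves to (1,1)(W), (3,0)(W); every one is W ⇒ L
(3,4): moves to (1,4)(W), (3,3)(W), (3,2)(W); every one is W ⇒ L
(4,0): the only move is to (2,0)(W), a W ⇒ L
(4,3): moves to (2,3)(W), (4,2)(W), (4,1)(W); every one is W ⇒ L
(5,0): the only move is to (3,0)(W), a W ⇒ L
(5,3): moves to (3,3)(W), (5,2)(W), (5,1)(W); every one is W ⇒ L
Every other cell has at least one move into one of the L cells above, so it is W.
The starting position (5,5) is W: Player 1 should move to (5,3), handing over an L position.

Player 1 wins.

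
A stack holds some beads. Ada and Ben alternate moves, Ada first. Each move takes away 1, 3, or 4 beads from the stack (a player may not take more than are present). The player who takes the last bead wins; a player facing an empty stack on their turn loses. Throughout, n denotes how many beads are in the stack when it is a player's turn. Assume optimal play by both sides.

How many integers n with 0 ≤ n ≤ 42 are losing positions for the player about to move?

13

Positions with no move are L. A position that does have a move is losing for the player to move precisely when every available move leads to a winning position for the opponent. Fill in the labels:
n=0: no move → L
n=1: can move to 0, which is L ⇒ W
n=2: the only move is to 1(W), a W ⇒ L
n=3: can move to 2, which is L ⇒ W
n=4: can move to 0, which is L ⇒ W
n=5: can move to 2, which is L ⇒ W
n=6: can move to 2, which is L ⇒ W
n=7: moves to 6(W), 4(W), 3(W); every one is W ⇒ L
n=8: can move to 7, which is L ⇒ W
n=9: moves to 8(W), 6(W), 5(W); every one is W ⇒ L
n=10: can move to 9, which is L ⇒ W
n=11: can move to 7, which is L ⇒ W
n=12: can move to 9, which is L ⇒ W
n=13: can move to 9, which is L ⇒ W
n=14: moves to 13(W), 11(W), 10(W); every one is W ⇒ L
n=15: can move to 14, which is L ⇒ W
n=16: moves to 15(W), 13(W), 12(W); every one is W ⇒ L
n=17: can move to 16, which is L ⇒ W
n=18: can move to 14, which is L ⇒ W
n=19: can move to 16, which is L ⇒ W
n=20: can move to 16, which is L ⇒ W
n=21: moves to 20(W), 18(W), 17(W); every one is W ⇒ L
n=22: can move to 21, which is L ⇒ W
n=23: moves to 22(W), 20(W), 19(W); every one is W ⇒ L
n=24: can move to 23, which is L ⇒ W
n=25: can move to 21, which is L ⇒ W
n=26: can move to 23, which is L ⇒ W
n=27: can move to 23, which is L ⇒ W
n=28: moves to 27(W), 25(W), 24(W); every one is W ⇒ L
n=29: can move to 28, which is L ⇒ W
n=30: moves to 29(W), 27(W), 26(W); every one is W ⇒ L
n=31: can move to 30, which is L ⇒ W
n=32: can move to 28, which is L ⇒ W
n=33: can move to 30, which is L ⇒ W
n=34: can move to 30, which is L ⇒ W
n=35: moves to 34(W), 32(W), 31(W); every one is W ⇒ L
n=36: can move to 35, which is L ⇒ W
n=37: moves to 36(W), 34(W), 33(W); every one is W ⇒ L
n=38: can move to 37, which is L ⇒ W
n=39: can move to 35, which is L ⇒ W
n=40: can move to 37, which is L ⇒ W
n=41: can move to 37, which is L ⇒ W
n=42: moves to 41(W), 39(W), 38(W); every one is W ⇒ L
L entries with 0 ≤ n ≤ 42: n = 0, 2, 7, 9, 14, 16, 21, 23, 28, 30, 35, 37, 42; that makes 13.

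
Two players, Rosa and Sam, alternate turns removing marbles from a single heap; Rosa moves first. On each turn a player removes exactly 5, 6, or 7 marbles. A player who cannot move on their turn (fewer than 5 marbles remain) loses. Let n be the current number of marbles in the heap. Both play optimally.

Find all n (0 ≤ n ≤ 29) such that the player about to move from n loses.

0, 1, 2, 3, 4, 12, 13, 14, 15, 16, 24, 25, 26, 27, 28

Positions with no move are L. A position that does have a move is losing for the player to move precisely when every available move leads to a winning position for the opponent. Fill in the labels:
n=0: no move → L
n=1: no move → L
n=2: no move → L
n=3: no move → L
n=4: no move → L
n=5: reaches L-position 0 → W
n=6: reaches L-position 1 → W
n=7: reaches L-position 2 → W
n=8: reaches L-position 3 → W
n=9: reaches L-position 4 → W
n=10: reaches L-position 4 → W
n=11: reaches L-position 4 → W
n=12: only reaches 7(W), 6(W), 5(W), all W → L
n=13: only reaches 8(W), 7(W), 6(W), all W → L
n=14: only reaches 9(W), 8(W), 7(W), all W → L
n=15: only reaches 10(W), 9(W), 8(W), all W → L
n=16: only reaches 11(W), 10(W), 9(W), all W → L
n=17: reaches L-position 12 → W
n=18: reaches L-position 13 → W
n=19: reaches L-position 14 → W
n=20: reaches L-position 15 → W
n=21: reaches L-position 16 → W
n=22: reaches L-position 16 → W
n=23: reaches L-position 16 → W
n=24: only reaches 19(W), 18(W), 17(W), all W → L
n=25: only reaches 20(W), 19(W), 18(W), all W → L
n=26: only reaches 21(W), 20(W), 19(W), all W → L
n=27: only reaches 22(W), 21(W), 20(W), all W → L
n=28: only reaches 23(W), 22(W), 21(W), all W → L
n=29: reaches L-position 24 → W
The losing starting values of n are exactly the entries labelled L in this table (15 of them).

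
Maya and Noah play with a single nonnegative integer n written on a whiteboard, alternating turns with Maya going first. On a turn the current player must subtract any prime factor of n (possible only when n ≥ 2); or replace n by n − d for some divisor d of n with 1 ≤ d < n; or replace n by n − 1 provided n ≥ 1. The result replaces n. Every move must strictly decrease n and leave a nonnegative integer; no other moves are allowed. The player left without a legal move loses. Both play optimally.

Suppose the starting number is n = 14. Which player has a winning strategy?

Noah wins.

Classify positions by backward induction: terminal positions (no move available) are L. From any other position, the mover wins iff some move reaches an L.
n=0: no move → L
n=1: W (go to 0, an L position)
n=2: W (go to 0, an L position)
n=3: W (go to 0, an L position)
n=4: L (options 2(W), 3(W) are all W)
n=5: W (go to 0, an L position)
n=6: W (go to 4, an L position)
n=7: W (go to 0, an L position)
n=8: W (go to 4, an L position)
n=9: L (options 6(W), 8(W) are all W)
n=10: W (go to 9, an L position)
n=11: W (go to 0, an L position)
n=12: W (go to 9, an L position)
n=13: W (go to 0, an L position)
n=14: L (options 7(W), 12(W), 13(W) are all W)
Every move from 14 reaches a W position, so the mover loses.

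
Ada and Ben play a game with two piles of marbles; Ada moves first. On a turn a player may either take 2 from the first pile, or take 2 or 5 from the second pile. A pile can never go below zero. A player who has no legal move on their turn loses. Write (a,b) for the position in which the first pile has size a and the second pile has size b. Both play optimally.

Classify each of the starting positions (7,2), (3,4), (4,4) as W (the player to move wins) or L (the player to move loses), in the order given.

(7,2): L, (3,4): W, (4,4): L

Classify positions by backward induction: terminal positions (no move available) are L. From any other position, the mover wins iff some move reaches an L.
No move ever increases a pile, so every position that can arise here has a ≤ 7 and b ≤ 4; it is enough to label the cells with 0 ≤ a ≤ 7 and 0 ≤ b ≤ 4.
Every move lowers a or b (never raises either), so fill the grid row by row in increasing a, and left to right within a row: each cell's successors are then already labelled.
      b=0  b=1  b=2  b=3  b=4
a=0:    L    L    W    W    L
a=1:    L    L    W    W    L
a=2:    W    W    L    L    W
a=3:    W    W    L    L    W
a=4:    L    L    W    W    L
a=5:    L    L    W    W    L
a=6:    W    W    L    L    W
a=7:    W    W    L    L    W
Cells with no legal move (terminal, hence L): (0,0), (0,1), (1,0), (1,1).
The remaining L cells, each justified by listing all of its moves:
(0,4): the only move is to (0,2)(W), a W ⇒ L
(1,4): the only move is to (1,2)(W), a W ⇒ L
(2,2): moves to (0,2)(W), (2,0)(W); every one is W ⇒ L
(2,3): moves to (0,3)(W), (2,1)(W); every one is W ⇒ L
(3,2): moves to (1,2)(W), (3,0)(W); every one is W ⇒ L
(3,3): moves to (1,3)(W), (3,1)(W); every one is W ⇒ L
(4,0): the only move is to (2,0)(W), a W ⇒ L
(4,1): the only move is to (2,1)(W), a W ⇒ L
(4,4): moves to (2,4)(W), (4,2)(W); every one is W ⇒ L
(5,0): the only move is to (3,0)(W), a W ⇒ L
(5,1): the only move is to (3,1)(W), a W ⇒ L
(5,4): moves to (3,4)(W), (5,2)(W); every one is W ⇒ L
(6,2): moves to (4,2)(W), (6,0)(W); every one is W ⇒ L
(6,3): moves to (4,3)(W), (6,1)(W); every one is W ⇒ L
(7,2): moves to (5,2)(W), (7,0)(W); every one is W ⇒ L
(7,3): moves to (5,3)(W), (7,1)(W); every one is W ⇒ L
Every other cell has at least one move into one of the L cells above, so it is W.
(7,2): one of the L cells justified above, so L
(3,4): the move to (1,4) reaches an L cell, so W
(4,4): one of the L cells justified above, so L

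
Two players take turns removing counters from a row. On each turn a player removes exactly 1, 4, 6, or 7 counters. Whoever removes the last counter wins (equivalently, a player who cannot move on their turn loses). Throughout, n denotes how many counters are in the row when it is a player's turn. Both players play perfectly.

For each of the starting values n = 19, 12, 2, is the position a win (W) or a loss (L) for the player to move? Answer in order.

19: W, 12: W, 2: L

Label each position W (a win for the player to move) or L (a loss). A position with no legal move is L; any other position is W exactly when some move reaches an L, and L when every move reaches a W.
n=0: no move → L
n=1: reaches L-position 0 → W
n=2: only reaches 1(W), which is W → L
n=3: reaches L-position 2 → W
n=4: reaches L-position 0 → W
n=5: only reaches 4(W), 1(W), all W → L
n=6: reaches L-position 5 → W
n=7: reaches L-position 0 → W
n=8: reaches L-position 2 → W
n=9: reaches L-position 5 → W
n=10: only reaches 9(W), 6(W), 4(W), 3(W), all W → L
n=11: reaches L-position 10 → W
n=12: reaches L-position 5 → W
n=13: only reaches 12(W), 9(W), 7(W), 6(W), all W → L
n=14: reaches L-position 13 → W
n=15: only reaches 14(W), 11(W), 9(W), 8(W), all W → L
n=16: reaches L-position 15 → W
n=17: reaches L-position 13 → W
n=18: only reaches 17(W), 14(W), 12(W), 11(W), all W → L
n=19: reaches L-position 18 → W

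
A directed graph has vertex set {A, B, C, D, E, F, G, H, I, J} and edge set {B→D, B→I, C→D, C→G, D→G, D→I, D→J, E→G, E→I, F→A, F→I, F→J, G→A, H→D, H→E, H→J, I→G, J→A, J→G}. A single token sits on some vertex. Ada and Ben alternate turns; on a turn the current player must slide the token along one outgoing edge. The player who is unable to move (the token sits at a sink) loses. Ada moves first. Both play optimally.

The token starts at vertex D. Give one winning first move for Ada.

Classify positions by backward induction: terminal positions (no move available) are L. From any other position, the mover wins iff some move reaches an L.
Every edge goes from a vertex to one that appears earlier in the order A, G, J, I, D, B, F, C, E, H, so processing vertices in that order labels each vertex after all of its successors.
A: no outgoing edge → L
G: W (go to A, an L position)
J: W (go to A, an L position)
I: L (sole option G(W) is W)
D: W (go to I, an L position)
B: W (go to I, an L position)
F: W (go to I, an L position)
C: L (options D(W), G(W) are all W)
E: W (go to I, an L position)
H: L (options E(W), D(W), J(W) are all W)
From D, the L positions reachable in one move are: I.

Move to I.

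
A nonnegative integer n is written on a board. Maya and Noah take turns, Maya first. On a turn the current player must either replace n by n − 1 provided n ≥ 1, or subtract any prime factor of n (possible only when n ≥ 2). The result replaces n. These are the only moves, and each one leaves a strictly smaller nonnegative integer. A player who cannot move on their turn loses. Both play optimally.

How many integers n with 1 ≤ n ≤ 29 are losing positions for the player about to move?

7

Label each position W (a win for the player to move) or L (a loss). A position with no legal move is L; any other position is W exactly when some move reaches an L, and L when every move reaches a W.
n=0: no move → L
n=1: →0(L), so W
n=2: →0(L), so W
n=3: →0(L), so W
n=4: →2(W), 3(W) — all W, so L
n=5: →0(L), so W
n=6: →4(L), so W
n=7: →0(L), so W
n=8: →6(W), 7(W) — all W, so L
n=9: →8(L), so W
n=10: →8(L), so W
n=11: →0(L), so W
n=12: →9(W), 10(W), 11(W) — all W, so L
n=13: →0(L), so W
n=14: →12(L), so W
n=15: →12(L), so W
n=16: →14(W), 15(W) — all W, so L
n=17: →0(L), so W
n=18: →16(L), so W
n=19: →0(L), so W
n=20: →15(W), 18(W), 19(W) — all W, so L
n=21: →20(L), so W
n=22: →20(L), so W
n=23: →0(L), so W
n=24: →21(W), 22(W), 23(W) — all W, so L
n=25: →20(L), so W
n=26: →24(L), so W
n=27: →24(L), so W
n=28: →21(W), 26(W), 27(W) — all W, so L
n=29: →0(L), so W
L entries with 1 ≤ n ≤ 29 (n=0 is outside the asked range and is not counted): n = 4, 8, 12, 16, 20, 24, 28; that makes 7.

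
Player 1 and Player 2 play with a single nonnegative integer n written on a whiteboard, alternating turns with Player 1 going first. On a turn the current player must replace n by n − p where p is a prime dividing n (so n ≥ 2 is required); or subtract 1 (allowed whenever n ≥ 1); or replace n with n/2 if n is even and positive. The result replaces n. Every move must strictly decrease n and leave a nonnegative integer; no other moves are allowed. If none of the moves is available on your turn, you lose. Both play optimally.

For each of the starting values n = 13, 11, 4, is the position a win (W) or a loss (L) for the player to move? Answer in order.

13: W, 11: W, 4: L

Compute win/loss labels from the base case upward. A position with no move is L. Any other position is W if it can reach an L in one move, else L.
n=0: no move → L
n=1: →0(L), so W
n=2: →0(L), so W
n=3: →0(L), so W
n=4: →2(W), 3(W) — all W, so L
n=5: →0(L), so W
n=6: →4(L), so W
n=7: →0(L), so W
n=8: →4(L), so W
n=9: →6(W), 8(W) — all W, so L
n=10: →9(L), so W
n=11: →0(L), so W
n=12: →9(L), so W
n=13: →0(L), so W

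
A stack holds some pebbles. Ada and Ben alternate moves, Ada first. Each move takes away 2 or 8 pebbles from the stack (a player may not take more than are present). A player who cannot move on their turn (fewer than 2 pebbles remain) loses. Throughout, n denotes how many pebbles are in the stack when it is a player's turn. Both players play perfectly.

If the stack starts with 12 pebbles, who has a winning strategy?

Ada wins.

Label each position W (a win for the player to move) or L (a loss). A position with no legal move is L; any other position is W exactly when some move reaches an L, and L when every move reaches a W.
n=0: no move → L
n=1: no move → L
n=2: can move to 0, which is L ⇒ W
n=3: can move to 1, which is L ⇒ W
n=4: the only move is to 2(W), a W ⇒ L
n=5: the only move is to 3(W), a W ⇒ L
n=6: can move to 4, which is L ⇒ W
n=7: can move to 5, which is L ⇒ W
n=8: can move to 0, which is L ⇒ W
n=9: can move to 1, which is L ⇒ W
n=10: moves to 8(W), 2(W); every one is W ⇒ L
n=11: moves to 9(W), 3(W); every one is W ⇒ L
n=12: can move to 10, which is L ⇒ W
The starting position 12 is W: Ada should remove 2, leaving 10, handing over an L position.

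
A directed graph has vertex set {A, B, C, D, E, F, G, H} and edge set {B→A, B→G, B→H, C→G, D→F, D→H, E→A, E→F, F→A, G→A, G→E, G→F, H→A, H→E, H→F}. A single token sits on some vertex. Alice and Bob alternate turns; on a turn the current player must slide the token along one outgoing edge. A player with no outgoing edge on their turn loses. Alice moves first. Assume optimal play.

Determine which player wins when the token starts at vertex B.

Classify positions by backward induction: terminal positions (no move available) are L. From any other position, the mover wins iff some move reaches an L.
Every edge goes from a vertex to one that appears earlier in the order A, F, E, H, G, B, C, D, so processing vertices in that order labels each vertex after all of its successors.
A: no outgoing edge → L
F: can move to A, which is L ⇒ W
E: can move to A, which is L ⇒ W
H: can move to A, which is L ⇒ W
G: can move to A, which is L ⇒ W
B: can move to A, which is L ⇒ W
C: the only move is to G(W), a W ⇒ L
D: moves to H(W), F(W); every one is W ⇒ L
From B Alice can move to A, reaching an L position.

Alice wins.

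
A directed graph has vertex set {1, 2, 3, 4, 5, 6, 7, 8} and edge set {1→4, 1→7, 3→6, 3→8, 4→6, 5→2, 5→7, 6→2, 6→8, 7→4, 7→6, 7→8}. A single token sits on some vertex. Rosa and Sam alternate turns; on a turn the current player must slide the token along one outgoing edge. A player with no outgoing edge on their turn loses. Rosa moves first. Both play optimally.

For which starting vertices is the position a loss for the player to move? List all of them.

Compute win/loss labels from the base case upward. A position with no move is L. Any other position is W if it can reach an L in one move, else L.
Every edge goes from a vertex to one that appears earlier in the order 8, 2, 6, 4, 7, 1, 3, 5, so processing vertices in that order labels each vertex after all of its successors.
8: no outgoing edge → L
2: no outgoing edge → L
6: →2(L), so W
4: →6(W) only, which is W, so L
7: →4(L), so W
1: →4(L), so W
3: →8(L), so W
5: →2(L), so W
Reading off the rows marked L gives the requested list; there are 3 such vertices.

2, 4, 8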